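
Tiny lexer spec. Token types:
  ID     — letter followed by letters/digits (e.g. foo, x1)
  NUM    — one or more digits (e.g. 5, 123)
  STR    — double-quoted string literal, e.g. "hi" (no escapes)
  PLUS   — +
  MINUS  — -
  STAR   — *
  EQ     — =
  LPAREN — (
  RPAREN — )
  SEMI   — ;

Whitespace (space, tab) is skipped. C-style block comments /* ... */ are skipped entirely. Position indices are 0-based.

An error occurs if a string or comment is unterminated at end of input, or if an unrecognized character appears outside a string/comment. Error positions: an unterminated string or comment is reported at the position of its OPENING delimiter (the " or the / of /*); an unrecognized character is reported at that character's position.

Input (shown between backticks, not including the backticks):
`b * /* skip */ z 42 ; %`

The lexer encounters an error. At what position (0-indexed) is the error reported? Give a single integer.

Answer: 22

Derivation:
pos=0: emit ID 'b' (now at pos=1)
pos=2: emit STAR '*'
pos=4: enter COMMENT mode (saw '/*')
exit COMMENT mode (now at pos=14)
pos=15: emit ID 'z' (now at pos=16)
pos=17: emit NUM '42' (now at pos=19)
pos=20: emit SEMI ';'
pos=22: ERROR — unrecognized char '%'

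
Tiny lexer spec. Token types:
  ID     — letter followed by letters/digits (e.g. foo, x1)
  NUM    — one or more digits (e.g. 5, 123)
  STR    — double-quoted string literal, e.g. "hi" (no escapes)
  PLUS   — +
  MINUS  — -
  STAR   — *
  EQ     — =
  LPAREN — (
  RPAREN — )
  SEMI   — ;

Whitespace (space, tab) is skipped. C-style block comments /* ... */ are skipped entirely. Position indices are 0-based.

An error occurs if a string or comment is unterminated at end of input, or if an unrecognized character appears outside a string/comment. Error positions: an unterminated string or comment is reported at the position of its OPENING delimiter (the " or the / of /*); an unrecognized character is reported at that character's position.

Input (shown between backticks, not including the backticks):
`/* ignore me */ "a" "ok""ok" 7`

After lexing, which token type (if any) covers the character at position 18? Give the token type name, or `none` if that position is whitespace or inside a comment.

Answer: STR

Derivation:
pos=0: enter COMMENT mode (saw '/*')
exit COMMENT mode (now at pos=15)
pos=16: enter STRING mode
pos=16: emit STR "a" (now at pos=19)
pos=20: enter STRING mode
pos=20: emit STR "ok" (now at pos=24)
pos=24: enter STRING mode
pos=24: emit STR "ok" (now at pos=28)
pos=29: emit NUM '7' (now at pos=30)
DONE. 4 tokens: [STR, STR, STR, NUM]
Position 18: char is '"' -> STR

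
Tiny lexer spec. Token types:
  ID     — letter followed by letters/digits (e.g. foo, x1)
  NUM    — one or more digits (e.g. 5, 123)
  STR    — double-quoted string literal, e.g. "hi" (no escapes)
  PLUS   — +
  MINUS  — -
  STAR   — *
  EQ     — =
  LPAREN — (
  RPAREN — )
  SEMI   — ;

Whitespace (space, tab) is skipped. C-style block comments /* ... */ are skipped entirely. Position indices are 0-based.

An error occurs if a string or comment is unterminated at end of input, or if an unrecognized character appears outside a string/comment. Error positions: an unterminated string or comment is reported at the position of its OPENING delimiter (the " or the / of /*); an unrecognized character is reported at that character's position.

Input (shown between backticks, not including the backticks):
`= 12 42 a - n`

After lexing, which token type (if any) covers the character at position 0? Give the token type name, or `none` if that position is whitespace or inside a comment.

Answer: EQ

Derivation:
pos=0: emit EQ '='
pos=2: emit NUM '12' (now at pos=4)
pos=5: emit NUM '42' (now at pos=7)
pos=8: emit ID 'a' (now at pos=9)
pos=10: emit MINUS '-'
pos=12: emit ID 'n' (now at pos=13)
DONE. 6 tokens: [EQ, NUM, NUM, ID, MINUS, ID]
Position 0: char is '=' -> EQ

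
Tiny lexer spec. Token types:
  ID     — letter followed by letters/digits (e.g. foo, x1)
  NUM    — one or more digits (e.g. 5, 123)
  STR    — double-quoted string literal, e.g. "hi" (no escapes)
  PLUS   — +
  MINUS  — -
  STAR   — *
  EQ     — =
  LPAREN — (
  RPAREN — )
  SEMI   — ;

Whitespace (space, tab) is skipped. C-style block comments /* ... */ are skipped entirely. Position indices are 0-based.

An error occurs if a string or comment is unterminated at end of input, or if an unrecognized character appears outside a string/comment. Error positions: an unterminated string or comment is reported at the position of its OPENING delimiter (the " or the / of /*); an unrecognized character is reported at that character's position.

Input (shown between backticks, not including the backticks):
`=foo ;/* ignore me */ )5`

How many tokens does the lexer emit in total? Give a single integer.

pos=0: emit EQ '='
pos=1: emit ID 'foo' (now at pos=4)
pos=5: emit SEMI ';'
pos=6: enter COMMENT mode (saw '/*')
exit COMMENT mode (now at pos=21)
pos=22: emit RPAREN ')'
pos=23: emit NUM '5' (now at pos=24)
DONE. 5 tokens: [EQ, ID, SEMI, RPAREN, NUM]

Answer: 5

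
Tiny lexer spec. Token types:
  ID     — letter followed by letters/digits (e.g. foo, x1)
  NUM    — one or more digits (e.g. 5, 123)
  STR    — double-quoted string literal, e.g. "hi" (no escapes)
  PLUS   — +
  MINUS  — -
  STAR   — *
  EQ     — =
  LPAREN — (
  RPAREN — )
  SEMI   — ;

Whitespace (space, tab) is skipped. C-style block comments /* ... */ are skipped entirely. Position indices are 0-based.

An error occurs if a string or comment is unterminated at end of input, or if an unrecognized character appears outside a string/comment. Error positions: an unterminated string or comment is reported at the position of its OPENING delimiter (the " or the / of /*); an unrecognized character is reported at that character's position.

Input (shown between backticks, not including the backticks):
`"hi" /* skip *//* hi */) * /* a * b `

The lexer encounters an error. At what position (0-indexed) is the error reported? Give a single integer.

pos=0: enter STRING mode
pos=0: emit STR "hi" (now at pos=4)
pos=5: enter COMMENT mode (saw '/*')
exit COMMENT mode (now at pos=15)
pos=15: enter COMMENT mode (saw '/*')
exit COMMENT mode (now at pos=23)
pos=23: emit RPAREN ')'
pos=25: emit STAR '*'
pos=27: enter COMMENT mode (saw '/*')
pos=27: ERROR — unterminated comment (reached EOF)

Answer: 27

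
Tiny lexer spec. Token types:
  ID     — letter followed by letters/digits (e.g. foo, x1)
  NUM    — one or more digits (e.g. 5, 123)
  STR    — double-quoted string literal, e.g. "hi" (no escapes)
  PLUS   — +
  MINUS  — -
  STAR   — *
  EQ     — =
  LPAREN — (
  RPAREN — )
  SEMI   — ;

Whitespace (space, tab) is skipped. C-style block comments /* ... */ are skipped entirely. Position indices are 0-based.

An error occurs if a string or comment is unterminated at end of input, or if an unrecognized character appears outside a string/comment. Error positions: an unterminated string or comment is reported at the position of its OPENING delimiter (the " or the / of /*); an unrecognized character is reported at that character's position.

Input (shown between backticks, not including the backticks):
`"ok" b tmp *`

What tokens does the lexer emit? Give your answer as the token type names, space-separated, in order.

pos=0: enter STRING mode
pos=0: emit STR "ok" (now at pos=4)
pos=5: emit ID 'b' (now at pos=6)
pos=7: emit ID 'tmp' (now at pos=10)
pos=11: emit STAR '*'
DONE. 4 tokens: [STR, ID, ID, STAR]

Answer: STR ID ID STAR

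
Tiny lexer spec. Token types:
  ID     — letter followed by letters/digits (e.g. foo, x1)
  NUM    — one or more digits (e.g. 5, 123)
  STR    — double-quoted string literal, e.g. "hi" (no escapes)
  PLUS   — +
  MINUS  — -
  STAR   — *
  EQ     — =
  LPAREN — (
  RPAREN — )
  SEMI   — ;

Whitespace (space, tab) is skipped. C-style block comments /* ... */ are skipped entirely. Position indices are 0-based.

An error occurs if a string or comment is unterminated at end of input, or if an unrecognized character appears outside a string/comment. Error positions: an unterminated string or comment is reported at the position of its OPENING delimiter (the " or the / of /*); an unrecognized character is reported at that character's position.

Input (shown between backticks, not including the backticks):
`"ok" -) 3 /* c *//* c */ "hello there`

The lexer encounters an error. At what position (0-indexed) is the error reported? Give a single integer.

Answer: 25

Derivation:
pos=0: enter STRING mode
pos=0: emit STR "ok" (now at pos=4)
pos=5: emit MINUS '-'
pos=6: emit RPAREN ')'
pos=8: emit NUM '3' (now at pos=9)
pos=10: enter COMMENT mode (saw '/*')
exit COMMENT mode (now at pos=17)
pos=17: enter COMMENT mode (saw '/*')
exit COMMENT mode (now at pos=24)
pos=25: enter STRING mode
pos=25: ERROR — unterminated string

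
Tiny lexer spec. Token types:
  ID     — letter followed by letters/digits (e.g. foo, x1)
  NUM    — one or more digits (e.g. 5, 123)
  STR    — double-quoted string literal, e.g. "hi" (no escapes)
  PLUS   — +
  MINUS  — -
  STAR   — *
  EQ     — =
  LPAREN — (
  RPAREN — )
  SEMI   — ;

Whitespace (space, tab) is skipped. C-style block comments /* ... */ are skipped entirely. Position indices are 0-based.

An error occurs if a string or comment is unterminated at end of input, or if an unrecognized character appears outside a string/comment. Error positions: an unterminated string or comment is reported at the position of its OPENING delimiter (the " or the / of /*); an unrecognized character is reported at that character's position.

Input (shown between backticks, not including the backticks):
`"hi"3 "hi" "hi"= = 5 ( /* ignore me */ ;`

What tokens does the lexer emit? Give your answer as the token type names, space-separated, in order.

Answer: STR NUM STR STR EQ EQ NUM LPAREN SEMI

Derivation:
pos=0: enter STRING mode
pos=0: emit STR "hi" (now at pos=4)
pos=4: emit NUM '3' (now at pos=5)
pos=6: enter STRING mode
pos=6: emit STR "hi" (now at pos=10)
pos=11: enter STRING mode
pos=11: emit STR "hi" (now at pos=15)
pos=15: emit EQ '='
pos=17: emit EQ '='
pos=19: emit NUM '5' (now at pos=20)
pos=21: emit LPAREN '('
pos=23: enter COMMENT mode (saw '/*')
exit COMMENT mode (now at pos=38)
pos=39: emit SEMI ';'
DONE. 9 tokens: [STR, NUM, STR, STR, EQ, EQ, NUM, LPAREN, SEMI]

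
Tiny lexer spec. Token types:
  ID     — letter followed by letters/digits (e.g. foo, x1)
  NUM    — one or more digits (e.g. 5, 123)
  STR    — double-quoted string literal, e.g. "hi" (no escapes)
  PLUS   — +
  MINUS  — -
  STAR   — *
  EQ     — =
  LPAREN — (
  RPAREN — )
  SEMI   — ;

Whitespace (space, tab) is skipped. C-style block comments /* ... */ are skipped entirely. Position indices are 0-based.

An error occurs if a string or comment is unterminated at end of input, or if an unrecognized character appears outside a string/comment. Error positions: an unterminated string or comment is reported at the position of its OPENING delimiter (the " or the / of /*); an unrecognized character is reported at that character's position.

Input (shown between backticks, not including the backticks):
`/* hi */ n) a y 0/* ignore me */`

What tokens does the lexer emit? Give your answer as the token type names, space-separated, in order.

pos=0: enter COMMENT mode (saw '/*')
exit COMMENT mode (now at pos=8)
pos=9: emit ID 'n' (now at pos=10)
pos=10: emit RPAREN ')'
pos=12: emit ID 'a' (now at pos=13)
pos=14: emit ID 'y' (now at pos=15)
pos=16: emit NUM '0' (now at pos=17)
pos=17: enter COMMENT mode (saw '/*')
exit COMMENT mode (now at pos=32)
DONE. 5 tokens: [ID, RPAREN, ID, ID, NUM]

Answer: ID RPAREN ID ID NUM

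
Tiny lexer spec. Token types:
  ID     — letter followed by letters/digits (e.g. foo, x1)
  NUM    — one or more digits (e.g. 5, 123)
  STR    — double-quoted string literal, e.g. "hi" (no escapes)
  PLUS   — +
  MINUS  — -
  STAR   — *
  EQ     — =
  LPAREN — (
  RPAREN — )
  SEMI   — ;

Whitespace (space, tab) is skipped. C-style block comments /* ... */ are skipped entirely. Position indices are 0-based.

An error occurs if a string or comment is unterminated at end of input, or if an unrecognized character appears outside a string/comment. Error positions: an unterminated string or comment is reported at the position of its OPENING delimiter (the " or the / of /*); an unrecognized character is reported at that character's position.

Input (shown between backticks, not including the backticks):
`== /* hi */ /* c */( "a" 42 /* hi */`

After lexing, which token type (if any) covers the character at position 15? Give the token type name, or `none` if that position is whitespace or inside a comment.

Answer: none

Derivation:
pos=0: emit EQ '='
pos=1: emit EQ '='
pos=3: enter COMMENT mode (saw '/*')
exit COMMENT mode (now at pos=11)
pos=12: enter COMMENT mode (saw '/*')
exit COMMENT mode (now at pos=19)
pos=19: emit LPAREN '('
pos=21: enter STRING mode
pos=21: emit STR "a" (now at pos=24)
pos=25: emit NUM '42' (now at pos=27)
pos=28: enter COMMENT mode (saw '/*')
exit COMMENT mode (now at pos=36)
DONE. 5 tokens: [EQ, EQ, LPAREN, STR, NUM]
Position 15: char is 'c' -> none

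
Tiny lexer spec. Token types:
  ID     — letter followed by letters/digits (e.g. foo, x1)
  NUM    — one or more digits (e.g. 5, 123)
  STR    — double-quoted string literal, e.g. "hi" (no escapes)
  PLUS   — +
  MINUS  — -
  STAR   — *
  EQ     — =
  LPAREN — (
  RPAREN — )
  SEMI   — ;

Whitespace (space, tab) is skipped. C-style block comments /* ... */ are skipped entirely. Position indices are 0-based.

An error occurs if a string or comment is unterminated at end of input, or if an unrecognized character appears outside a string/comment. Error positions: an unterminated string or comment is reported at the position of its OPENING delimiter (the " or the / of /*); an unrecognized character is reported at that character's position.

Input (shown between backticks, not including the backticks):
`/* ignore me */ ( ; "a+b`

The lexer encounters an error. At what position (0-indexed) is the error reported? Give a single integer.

Answer: 20

Derivation:
pos=0: enter COMMENT mode (saw '/*')
exit COMMENT mode (now at pos=15)
pos=16: emit LPAREN '('
pos=18: emit SEMI ';'
pos=20: enter STRING mode
pos=20: ERROR — unterminated string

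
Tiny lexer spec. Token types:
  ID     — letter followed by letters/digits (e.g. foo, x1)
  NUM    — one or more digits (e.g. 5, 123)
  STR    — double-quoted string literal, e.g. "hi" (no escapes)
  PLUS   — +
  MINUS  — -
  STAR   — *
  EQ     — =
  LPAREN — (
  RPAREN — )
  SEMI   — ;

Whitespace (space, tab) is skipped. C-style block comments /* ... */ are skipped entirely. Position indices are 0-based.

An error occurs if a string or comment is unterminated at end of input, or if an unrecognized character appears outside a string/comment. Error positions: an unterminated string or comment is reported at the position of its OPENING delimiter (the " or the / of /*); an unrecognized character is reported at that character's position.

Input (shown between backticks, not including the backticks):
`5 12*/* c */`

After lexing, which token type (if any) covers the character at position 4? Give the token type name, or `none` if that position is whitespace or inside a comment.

pos=0: emit NUM '5' (now at pos=1)
pos=2: emit NUM '12' (now at pos=4)
pos=4: emit STAR '*'
pos=5: enter COMMENT mode (saw '/*')
exit COMMENT mode (now at pos=12)
DONE. 3 tokens: [NUM, NUM, STAR]
Position 4: char is '*' -> STAR

Answer: STAR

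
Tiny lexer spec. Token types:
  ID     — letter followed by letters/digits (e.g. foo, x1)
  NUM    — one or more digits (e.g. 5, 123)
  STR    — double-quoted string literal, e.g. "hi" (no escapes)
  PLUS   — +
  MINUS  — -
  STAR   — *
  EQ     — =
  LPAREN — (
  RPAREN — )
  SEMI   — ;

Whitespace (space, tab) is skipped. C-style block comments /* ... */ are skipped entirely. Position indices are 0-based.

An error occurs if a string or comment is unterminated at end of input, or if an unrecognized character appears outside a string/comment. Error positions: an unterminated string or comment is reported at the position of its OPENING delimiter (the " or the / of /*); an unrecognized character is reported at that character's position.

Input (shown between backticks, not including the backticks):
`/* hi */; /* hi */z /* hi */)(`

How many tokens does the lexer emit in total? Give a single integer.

Answer: 4

Derivation:
pos=0: enter COMMENT mode (saw '/*')
exit COMMENT mode (now at pos=8)
pos=8: emit SEMI ';'
pos=10: enter COMMENT mode (saw '/*')
exit COMMENT mode (now at pos=18)
pos=18: emit ID 'z' (now at pos=19)
pos=20: enter COMMENT mode (saw '/*')
exit COMMENT mode (now at pos=28)
pos=28: emit RPAREN ')'
pos=29: emit LPAREN '('
DONE. 4 tokens: [SEMI, ID, RPAREN, LPAREN]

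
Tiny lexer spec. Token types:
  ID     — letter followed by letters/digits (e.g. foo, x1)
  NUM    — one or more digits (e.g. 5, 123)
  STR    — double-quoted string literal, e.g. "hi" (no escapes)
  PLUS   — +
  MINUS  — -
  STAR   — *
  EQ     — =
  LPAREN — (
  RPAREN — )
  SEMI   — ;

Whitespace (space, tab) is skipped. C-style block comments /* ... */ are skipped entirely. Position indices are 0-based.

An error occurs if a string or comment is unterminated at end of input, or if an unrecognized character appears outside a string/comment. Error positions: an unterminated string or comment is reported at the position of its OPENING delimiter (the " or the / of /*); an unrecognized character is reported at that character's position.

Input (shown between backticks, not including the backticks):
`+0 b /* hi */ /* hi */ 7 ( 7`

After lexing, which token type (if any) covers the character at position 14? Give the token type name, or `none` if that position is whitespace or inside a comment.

pos=0: emit PLUS '+'
pos=1: emit NUM '0' (now at pos=2)
pos=3: emit ID 'b' (now at pos=4)
pos=5: enter COMMENT mode (saw '/*')
exit COMMENT mode (now at pos=13)
pos=14: enter COMMENT mode (saw '/*')
exit COMMENT mode (now at pos=22)
pos=23: emit NUM '7' (now at pos=24)
pos=25: emit LPAREN '('
pos=27: emit NUM '7' (now at pos=28)
DONE. 6 tokens: [PLUS, NUM, ID, NUM, LPAREN, NUM]
Position 14: char is '/' -> none

Answer: none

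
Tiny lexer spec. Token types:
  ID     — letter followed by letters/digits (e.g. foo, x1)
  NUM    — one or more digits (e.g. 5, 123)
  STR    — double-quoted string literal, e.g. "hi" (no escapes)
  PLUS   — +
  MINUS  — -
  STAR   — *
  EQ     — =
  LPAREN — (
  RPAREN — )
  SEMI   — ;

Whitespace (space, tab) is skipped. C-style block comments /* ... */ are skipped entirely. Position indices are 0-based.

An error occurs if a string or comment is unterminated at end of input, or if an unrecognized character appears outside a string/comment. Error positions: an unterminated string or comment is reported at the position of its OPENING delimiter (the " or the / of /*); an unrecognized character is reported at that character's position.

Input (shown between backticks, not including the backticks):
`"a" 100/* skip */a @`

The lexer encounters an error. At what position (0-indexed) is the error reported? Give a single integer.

pos=0: enter STRING mode
pos=0: emit STR "a" (now at pos=3)
pos=4: emit NUM '100' (now at pos=7)
pos=7: enter COMMENT mode (saw '/*')
exit COMMENT mode (now at pos=17)
pos=17: emit ID 'a' (now at pos=18)
pos=19: ERROR — unrecognized char '@'

Answer: 19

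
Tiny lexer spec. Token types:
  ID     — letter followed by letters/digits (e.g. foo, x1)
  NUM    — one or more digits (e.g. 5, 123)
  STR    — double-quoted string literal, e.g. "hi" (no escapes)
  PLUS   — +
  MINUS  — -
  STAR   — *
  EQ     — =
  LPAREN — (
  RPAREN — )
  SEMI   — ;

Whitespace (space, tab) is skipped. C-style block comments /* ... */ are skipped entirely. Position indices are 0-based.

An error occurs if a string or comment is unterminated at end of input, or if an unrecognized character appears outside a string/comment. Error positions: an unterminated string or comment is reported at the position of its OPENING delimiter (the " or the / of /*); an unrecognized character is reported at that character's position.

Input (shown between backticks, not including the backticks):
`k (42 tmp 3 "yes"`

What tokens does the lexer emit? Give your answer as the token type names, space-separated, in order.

Answer: ID LPAREN NUM ID NUM STR

Derivation:
pos=0: emit ID 'k' (now at pos=1)
pos=2: emit LPAREN '('
pos=3: emit NUM '42' (now at pos=5)
pos=6: emit ID 'tmp' (now at pos=9)
pos=10: emit NUM '3' (now at pos=11)
pos=12: enter STRING mode
pos=12: emit STR "yes" (now at pos=17)
DONE. 6 tokens: [ID, LPAREN, NUM, ID, NUM, STR]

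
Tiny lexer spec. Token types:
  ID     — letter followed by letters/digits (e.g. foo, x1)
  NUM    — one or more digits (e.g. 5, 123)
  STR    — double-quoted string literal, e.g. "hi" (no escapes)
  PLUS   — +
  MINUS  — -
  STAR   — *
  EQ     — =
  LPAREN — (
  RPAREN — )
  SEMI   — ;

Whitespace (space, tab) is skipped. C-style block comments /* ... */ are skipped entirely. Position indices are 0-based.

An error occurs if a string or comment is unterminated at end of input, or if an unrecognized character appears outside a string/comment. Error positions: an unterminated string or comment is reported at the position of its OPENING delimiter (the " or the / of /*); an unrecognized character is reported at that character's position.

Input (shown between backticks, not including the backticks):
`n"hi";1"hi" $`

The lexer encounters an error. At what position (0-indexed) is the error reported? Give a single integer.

Answer: 12

Derivation:
pos=0: emit ID 'n' (now at pos=1)
pos=1: enter STRING mode
pos=1: emit STR "hi" (now at pos=5)
pos=5: emit SEMI ';'
pos=6: emit NUM '1' (now at pos=7)
pos=7: enter STRING mode
pos=7: emit STR "hi" (now at pos=11)
pos=12: ERROR — unrecognized char '$'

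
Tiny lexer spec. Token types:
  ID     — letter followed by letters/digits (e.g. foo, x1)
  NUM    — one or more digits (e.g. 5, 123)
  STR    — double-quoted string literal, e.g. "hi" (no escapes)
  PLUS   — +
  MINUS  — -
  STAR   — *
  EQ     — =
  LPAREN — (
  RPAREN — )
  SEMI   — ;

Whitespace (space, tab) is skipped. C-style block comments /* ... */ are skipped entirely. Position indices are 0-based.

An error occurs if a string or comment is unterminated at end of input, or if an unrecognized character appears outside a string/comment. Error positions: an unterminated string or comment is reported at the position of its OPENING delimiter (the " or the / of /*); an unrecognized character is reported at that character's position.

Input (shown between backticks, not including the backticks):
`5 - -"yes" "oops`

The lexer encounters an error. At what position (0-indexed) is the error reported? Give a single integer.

Answer: 11

Derivation:
pos=0: emit NUM '5' (now at pos=1)
pos=2: emit MINUS '-'
pos=4: emit MINUS '-'
pos=5: enter STRING mode
pos=5: emit STR "yes" (now at pos=10)
pos=11: enter STRING mode
pos=11: ERROR — unterminated string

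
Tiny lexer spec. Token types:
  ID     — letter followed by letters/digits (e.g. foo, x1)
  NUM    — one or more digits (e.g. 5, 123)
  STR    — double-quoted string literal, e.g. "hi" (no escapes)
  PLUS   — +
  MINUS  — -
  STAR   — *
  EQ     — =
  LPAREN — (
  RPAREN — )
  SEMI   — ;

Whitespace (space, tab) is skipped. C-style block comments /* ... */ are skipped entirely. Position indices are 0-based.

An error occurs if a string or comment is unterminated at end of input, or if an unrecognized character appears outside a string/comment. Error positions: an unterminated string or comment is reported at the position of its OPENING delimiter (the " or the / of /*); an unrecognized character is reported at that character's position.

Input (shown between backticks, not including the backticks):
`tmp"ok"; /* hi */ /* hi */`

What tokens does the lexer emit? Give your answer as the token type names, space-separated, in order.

Answer: ID STR SEMI

Derivation:
pos=0: emit ID 'tmp' (now at pos=3)
pos=3: enter STRING mode
pos=3: emit STR "ok" (now at pos=7)
pos=7: emit SEMI ';'
pos=9: enter COMMENT mode (saw '/*')
exit COMMENT mode (now at pos=17)
pos=18: enter COMMENT mode (saw '/*')
exit COMMENT mode (now at pos=26)
DONE. 3 tokens: [ID, STR, SEMI]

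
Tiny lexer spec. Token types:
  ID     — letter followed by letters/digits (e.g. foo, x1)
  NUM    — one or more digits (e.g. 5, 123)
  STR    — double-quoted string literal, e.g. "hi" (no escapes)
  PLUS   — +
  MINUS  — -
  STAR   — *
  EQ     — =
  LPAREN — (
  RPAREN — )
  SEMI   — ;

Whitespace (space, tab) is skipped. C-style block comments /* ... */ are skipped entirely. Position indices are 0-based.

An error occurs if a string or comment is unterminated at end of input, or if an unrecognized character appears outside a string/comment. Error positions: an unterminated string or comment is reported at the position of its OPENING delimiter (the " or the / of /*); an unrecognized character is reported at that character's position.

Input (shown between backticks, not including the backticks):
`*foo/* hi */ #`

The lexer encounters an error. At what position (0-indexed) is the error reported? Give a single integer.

Answer: 13

Derivation:
pos=0: emit STAR '*'
pos=1: emit ID 'foo' (now at pos=4)
pos=4: enter COMMENT mode (saw '/*')
exit COMMENT mode (now at pos=12)
pos=13: ERROR — unrecognized char '#'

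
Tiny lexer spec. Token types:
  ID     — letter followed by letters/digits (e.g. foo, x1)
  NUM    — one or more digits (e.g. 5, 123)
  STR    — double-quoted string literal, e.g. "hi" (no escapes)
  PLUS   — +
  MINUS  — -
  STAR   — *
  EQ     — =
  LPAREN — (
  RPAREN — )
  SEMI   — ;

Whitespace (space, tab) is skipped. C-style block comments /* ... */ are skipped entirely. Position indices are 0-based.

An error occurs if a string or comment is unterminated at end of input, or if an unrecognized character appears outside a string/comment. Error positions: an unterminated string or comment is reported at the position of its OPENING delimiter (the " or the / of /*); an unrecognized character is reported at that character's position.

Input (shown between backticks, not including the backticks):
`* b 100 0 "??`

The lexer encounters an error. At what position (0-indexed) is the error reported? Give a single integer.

Answer: 10

Derivation:
pos=0: emit STAR '*'
pos=2: emit ID 'b' (now at pos=3)
pos=4: emit NUM '100' (now at pos=7)
pos=8: emit NUM '0' (now at pos=9)
pos=10: enter STRING mode
pos=10: ERROR — unterminated string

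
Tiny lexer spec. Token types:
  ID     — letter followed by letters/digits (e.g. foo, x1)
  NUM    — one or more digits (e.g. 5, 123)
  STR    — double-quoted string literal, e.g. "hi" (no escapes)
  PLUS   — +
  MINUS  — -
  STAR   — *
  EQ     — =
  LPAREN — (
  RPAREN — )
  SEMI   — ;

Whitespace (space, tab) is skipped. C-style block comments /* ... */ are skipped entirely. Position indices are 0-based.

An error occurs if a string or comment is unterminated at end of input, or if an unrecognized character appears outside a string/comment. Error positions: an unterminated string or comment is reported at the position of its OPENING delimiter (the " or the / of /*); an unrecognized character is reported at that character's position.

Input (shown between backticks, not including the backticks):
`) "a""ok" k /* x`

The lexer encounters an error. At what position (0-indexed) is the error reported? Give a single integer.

Answer: 12

Derivation:
pos=0: emit RPAREN ')'
pos=2: enter STRING mode
pos=2: emit STR "a" (now at pos=5)
pos=5: enter STRING mode
pos=5: emit STR "ok" (now at pos=9)
pos=10: emit ID 'k' (now at pos=11)
pos=12: enter COMMENT mode (saw '/*')
pos=12: ERROR — unterminated comment (reached EOF)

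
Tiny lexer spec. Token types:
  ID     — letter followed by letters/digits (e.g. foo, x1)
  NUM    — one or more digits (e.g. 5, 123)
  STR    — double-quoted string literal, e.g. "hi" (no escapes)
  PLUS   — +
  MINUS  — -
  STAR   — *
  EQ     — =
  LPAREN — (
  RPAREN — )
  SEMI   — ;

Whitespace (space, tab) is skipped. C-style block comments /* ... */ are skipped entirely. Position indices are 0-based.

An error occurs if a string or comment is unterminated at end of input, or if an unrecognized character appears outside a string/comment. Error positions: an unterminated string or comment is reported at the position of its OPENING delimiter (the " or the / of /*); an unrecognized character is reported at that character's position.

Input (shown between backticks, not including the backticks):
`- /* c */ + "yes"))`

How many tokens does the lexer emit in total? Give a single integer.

pos=0: emit MINUS '-'
pos=2: enter COMMENT mode (saw '/*')
exit COMMENT mode (now at pos=9)
pos=10: emit PLUS '+'
pos=12: enter STRING mode
pos=12: emit STR "yes" (now at pos=17)
pos=17: emit RPAREN ')'
pos=18: emit RPAREN ')'
DONE. 5 tokens: [MINUS, PLUS, STR, RPAREN, RPAREN]

Answer: 5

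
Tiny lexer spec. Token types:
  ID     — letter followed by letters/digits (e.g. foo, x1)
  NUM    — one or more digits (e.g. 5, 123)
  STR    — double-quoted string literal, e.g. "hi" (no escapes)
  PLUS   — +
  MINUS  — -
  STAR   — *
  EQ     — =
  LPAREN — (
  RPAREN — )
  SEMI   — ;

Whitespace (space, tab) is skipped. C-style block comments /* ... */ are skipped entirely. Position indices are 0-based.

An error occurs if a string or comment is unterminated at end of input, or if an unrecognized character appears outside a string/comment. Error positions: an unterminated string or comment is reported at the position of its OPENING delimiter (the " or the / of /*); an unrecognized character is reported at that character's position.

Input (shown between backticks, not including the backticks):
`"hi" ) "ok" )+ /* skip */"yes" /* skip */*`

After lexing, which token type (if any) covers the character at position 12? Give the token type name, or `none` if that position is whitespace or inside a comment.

Answer: RPAREN

Derivation:
pos=0: enter STRING mode
pos=0: emit STR "hi" (now at pos=4)
pos=5: emit RPAREN ')'
pos=7: enter STRING mode
pos=7: emit STR "ok" (now at pos=11)
pos=12: emit RPAREN ')'
pos=13: emit PLUS '+'
pos=15: enter COMMENT mode (saw '/*')
exit COMMENT mode (now at pos=25)
pos=25: enter STRING mode
pos=25: emit STR "yes" (now at pos=30)
pos=31: enter COMMENT mode (saw '/*')
exit COMMENT mode (now at pos=41)
pos=41: emit STAR '*'
DONE. 7 tokens: [STR, RPAREN, STR, RPAREN, PLUS, STR, STAR]
Position 12: char is ')' -> RPAREN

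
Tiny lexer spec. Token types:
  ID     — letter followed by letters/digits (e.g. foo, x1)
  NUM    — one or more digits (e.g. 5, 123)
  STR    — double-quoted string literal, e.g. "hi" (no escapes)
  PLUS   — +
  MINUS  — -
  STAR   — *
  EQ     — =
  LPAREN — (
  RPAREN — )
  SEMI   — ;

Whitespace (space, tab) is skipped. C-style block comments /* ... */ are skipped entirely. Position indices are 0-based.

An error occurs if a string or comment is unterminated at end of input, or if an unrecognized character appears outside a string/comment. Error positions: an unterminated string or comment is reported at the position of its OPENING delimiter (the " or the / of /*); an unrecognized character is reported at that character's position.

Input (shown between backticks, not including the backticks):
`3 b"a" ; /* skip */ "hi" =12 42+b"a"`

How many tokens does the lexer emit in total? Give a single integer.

pos=0: emit NUM '3' (now at pos=1)
pos=2: emit ID 'b' (now at pos=3)
pos=3: enter STRING mode
pos=3: emit STR "a" (now at pos=6)
pos=7: emit SEMI ';'
pos=9: enter COMMENT mode (saw '/*')
exit COMMENT mode (now at pos=19)
pos=20: enter STRING mode
pos=20: emit STR "hi" (now at pos=24)
pos=25: emit EQ '='
pos=26: emit NUM '12' (now at pos=28)
pos=29: emit NUM '42' (now at pos=31)
pos=31: emit PLUS '+'
pos=32: emit ID 'b' (now at pos=33)
pos=33: enter STRING mode
pos=33: emit STR "a" (now at pos=36)
DONE. 11 tokens: [NUM, ID, STR, SEMI, STR, EQ, NUM, NUM, PLUS, ID, STR]

Answer: 11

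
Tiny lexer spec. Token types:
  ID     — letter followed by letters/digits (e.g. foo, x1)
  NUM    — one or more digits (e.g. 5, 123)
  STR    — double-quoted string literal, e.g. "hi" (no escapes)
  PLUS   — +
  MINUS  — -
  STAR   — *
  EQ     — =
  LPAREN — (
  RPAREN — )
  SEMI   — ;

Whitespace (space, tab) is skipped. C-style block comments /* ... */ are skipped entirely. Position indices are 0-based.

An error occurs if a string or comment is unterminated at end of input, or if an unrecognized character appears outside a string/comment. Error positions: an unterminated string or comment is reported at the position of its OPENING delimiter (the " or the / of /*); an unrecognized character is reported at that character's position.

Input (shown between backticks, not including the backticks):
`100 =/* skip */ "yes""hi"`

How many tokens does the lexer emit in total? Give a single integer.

Answer: 4

Derivation:
pos=0: emit NUM '100' (now at pos=3)
pos=4: emit EQ '='
pos=5: enter COMMENT mode (saw '/*')
exit COMMENT mode (now at pos=15)
pos=16: enter STRING mode
pos=16: emit STR "yes" (now at pos=21)
pos=21: enter STRING mode
pos=21: emit STR "hi" (now at pos=25)
DONE. 4 tokens: [NUM, EQ, STR, STR]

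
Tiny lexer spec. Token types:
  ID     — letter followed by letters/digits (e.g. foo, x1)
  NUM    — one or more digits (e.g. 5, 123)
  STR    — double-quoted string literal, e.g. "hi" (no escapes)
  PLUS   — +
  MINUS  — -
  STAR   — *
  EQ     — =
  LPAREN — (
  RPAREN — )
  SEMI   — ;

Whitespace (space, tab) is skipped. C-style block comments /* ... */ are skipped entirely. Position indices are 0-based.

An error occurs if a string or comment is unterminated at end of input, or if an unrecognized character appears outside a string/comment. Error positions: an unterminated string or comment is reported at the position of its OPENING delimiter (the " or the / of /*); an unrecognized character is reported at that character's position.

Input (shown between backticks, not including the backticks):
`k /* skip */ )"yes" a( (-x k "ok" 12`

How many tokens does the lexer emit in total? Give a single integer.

Answer: 11

Derivation:
pos=0: emit ID 'k' (now at pos=1)
pos=2: enter COMMENT mode (saw '/*')
exit COMMENT mode (now at pos=12)
pos=13: emit RPAREN ')'
pos=14: enter STRING mode
pos=14: emit STR "yes" (now at pos=19)
pos=20: emit ID 'a' (now at pos=21)
pos=21: emit LPAREN '('
pos=23: emit LPAREN '('
pos=24: emit MINUS '-'
pos=25: emit ID 'x' (now at pos=26)
pos=27: emit ID 'k' (now at pos=28)
pos=29: enter STRING mode
pos=29: emit STR "ok" (now at pos=33)
pos=34: emit NUM '12' (now at pos=36)
DONE. 11 tokens: [ID, RPAREN, STR, ID, LPAREN, LPAREN, MINUS, ID, ID, STR, NUM]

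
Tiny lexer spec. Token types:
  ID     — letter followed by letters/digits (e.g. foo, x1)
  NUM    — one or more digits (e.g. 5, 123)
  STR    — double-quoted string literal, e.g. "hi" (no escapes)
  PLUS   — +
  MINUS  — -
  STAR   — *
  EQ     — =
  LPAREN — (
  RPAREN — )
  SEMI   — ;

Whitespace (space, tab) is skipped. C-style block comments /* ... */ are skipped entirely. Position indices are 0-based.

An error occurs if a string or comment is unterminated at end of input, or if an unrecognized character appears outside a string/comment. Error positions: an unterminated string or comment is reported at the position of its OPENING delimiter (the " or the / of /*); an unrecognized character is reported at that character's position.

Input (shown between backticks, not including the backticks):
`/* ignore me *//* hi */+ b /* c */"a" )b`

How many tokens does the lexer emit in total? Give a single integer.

Answer: 5

Derivation:
pos=0: enter COMMENT mode (saw '/*')
exit COMMENT mode (now at pos=15)
pos=15: enter COMMENT mode (saw '/*')
exit COMMENT mode (now at pos=23)
pos=23: emit PLUS '+'
pos=25: emit ID 'b' (now at pos=26)
pos=27: enter COMMENT mode (saw '/*')
exit COMMENT mode (now at pos=34)
pos=34: enter STRING mode
pos=34: emit STR "a" (now at pos=37)
pos=38: emit RPAREN ')'
pos=39: emit ID 'b' (now at pos=40)
DONE. 5 tokens: [PLUS, ID, STR, RPAREN, ID]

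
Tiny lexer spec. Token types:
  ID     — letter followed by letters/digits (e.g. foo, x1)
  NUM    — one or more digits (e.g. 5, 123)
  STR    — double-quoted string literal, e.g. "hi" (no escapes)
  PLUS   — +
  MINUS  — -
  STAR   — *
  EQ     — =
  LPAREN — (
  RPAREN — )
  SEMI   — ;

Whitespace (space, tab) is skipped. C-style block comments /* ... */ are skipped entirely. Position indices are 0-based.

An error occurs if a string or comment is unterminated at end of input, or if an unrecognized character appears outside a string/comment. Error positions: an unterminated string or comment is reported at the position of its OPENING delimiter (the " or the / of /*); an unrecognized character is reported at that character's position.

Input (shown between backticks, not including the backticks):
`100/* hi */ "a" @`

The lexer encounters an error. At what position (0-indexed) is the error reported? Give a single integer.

pos=0: emit NUM '100' (now at pos=3)
pos=3: enter COMMENT mode (saw '/*')
exit COMMENT mode (now at pos=11)
pos=12: enter STRING mode
pos=12: emit STR "a" (now at pos=15)
pos=16: ERROR — unrecognized char '@'

Answer: 16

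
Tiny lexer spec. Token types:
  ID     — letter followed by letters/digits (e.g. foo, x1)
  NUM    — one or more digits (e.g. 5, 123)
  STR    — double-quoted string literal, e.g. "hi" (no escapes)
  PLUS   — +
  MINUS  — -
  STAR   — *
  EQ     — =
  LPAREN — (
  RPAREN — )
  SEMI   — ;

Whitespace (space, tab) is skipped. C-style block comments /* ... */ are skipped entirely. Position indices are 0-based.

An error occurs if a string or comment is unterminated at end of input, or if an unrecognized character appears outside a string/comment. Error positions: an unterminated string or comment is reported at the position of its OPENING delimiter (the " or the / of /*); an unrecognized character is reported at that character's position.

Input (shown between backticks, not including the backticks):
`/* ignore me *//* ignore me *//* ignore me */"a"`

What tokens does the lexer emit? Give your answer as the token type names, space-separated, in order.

Answer: STR

Derivation:
pos=0: enter COMMENT mode (saw '/*')
exit COMMENT mode (now at pos=15)
pos=15: enter COMMENT mode (saw '/*')
exit COMMENT mode (now at pos=30)
pos=30: enter COMMENT mode (saw '/*')
exit COMMENT mode (now at pos=45)
pos=45: enter STRING mode
pos=45: emit STR "a" (now at pos=48)
DONE. 1 tokens: [STR]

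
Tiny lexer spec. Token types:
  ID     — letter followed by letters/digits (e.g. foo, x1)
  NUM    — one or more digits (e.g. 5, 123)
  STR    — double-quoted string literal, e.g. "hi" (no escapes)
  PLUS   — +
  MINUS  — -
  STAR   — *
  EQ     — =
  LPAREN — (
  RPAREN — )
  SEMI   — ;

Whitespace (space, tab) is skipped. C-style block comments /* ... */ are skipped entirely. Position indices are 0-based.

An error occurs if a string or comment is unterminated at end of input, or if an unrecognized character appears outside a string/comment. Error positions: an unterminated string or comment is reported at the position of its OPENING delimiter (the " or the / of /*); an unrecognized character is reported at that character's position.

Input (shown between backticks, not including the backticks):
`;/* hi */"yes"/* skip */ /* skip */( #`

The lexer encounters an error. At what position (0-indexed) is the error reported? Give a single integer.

pos=0: emit SEMI ';'
pos=1: enter COMMENT mode (saw '/*')
exit COMMENT mode (now at pos=9)
pos=9: enter STRING mode
pos=9: emit STR "yes" (now at pos=14)
pos=14: enter COMMENT mode (saw '/*')
exit COMMENT mode (now at pos=24)
pos=25: enter COMMENT mode (saw '/*')
exit COMMENT mode (now at pos=35)
pos=35: emit LPAREN '('
pos=37: ERROR — unrecognized char '#'

Answer: 37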